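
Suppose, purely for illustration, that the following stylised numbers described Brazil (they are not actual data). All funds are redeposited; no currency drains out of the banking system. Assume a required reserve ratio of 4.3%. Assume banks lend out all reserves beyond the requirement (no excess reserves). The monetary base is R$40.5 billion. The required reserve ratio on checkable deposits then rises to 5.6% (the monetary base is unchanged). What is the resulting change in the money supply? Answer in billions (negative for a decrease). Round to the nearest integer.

-219 billion

Initially m₁ = 1 / (0.043) ≈ 23.2558, so M₁ = 23.2558 × 40.5 = 941.8599 billion.
After the change m₂ = 1 / (0.056) ≈ 17.8571, so M₂ = 17.8571 × 40.5 ≈ 723.2125 billion.
ΔM = M₂ − M₁ = 723.2125 − 941.8599 = -218.6474 billion.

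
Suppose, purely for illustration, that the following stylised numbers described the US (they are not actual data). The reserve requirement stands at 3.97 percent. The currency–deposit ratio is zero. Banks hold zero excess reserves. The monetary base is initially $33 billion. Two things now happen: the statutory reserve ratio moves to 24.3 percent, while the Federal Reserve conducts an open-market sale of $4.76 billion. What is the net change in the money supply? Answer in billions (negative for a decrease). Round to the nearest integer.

Before: m₁ = 1 / (0.0397) ≈ 25.1889, MB₁ = 33, so M₁ = 25.1889 × 33 = 831.2337 billion.
After: m₂ = 1 / (0.243) ≈ 4.1152, MB₂ = 33 − 4.76 = 28.24, so M₂ = 4.1152 × 28.24 ≈ 116.2132 billion.
ΔM = M₂ − M₁ = 116.2132 − 831.2337 = -715.0205 billion.

-715 billion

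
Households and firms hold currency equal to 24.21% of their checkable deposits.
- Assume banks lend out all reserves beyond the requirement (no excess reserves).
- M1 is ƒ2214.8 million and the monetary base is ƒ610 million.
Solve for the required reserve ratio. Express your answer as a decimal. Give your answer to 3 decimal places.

0.100

Using m = M/MB = 2214.8/610 ≈ 3.630820. Since m = (1 + c)/(c + rr + e), the denominator satisfies c + rr + e = (1 + c)/m = (1 + 0.2421) / 3.630820 ≈ 0.342099.
With c = 0.2421 and e = 0, the required reserve ratio is 0.342099 − 0.2421 − 0 = 0.099999.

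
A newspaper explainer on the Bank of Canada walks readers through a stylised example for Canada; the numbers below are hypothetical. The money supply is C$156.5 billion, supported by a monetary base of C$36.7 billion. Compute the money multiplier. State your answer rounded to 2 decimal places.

The money multiplier is m = M / MB = 156.5 / 36.7 ≈ 4.26431.

4.26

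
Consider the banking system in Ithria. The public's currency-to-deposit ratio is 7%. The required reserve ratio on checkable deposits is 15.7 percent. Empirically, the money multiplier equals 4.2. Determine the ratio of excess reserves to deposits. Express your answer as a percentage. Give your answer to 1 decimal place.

Using m = 4.2. Since m = (1 + c)/(c + rr + e), the denominator satisfies c + rr + e = (1 + c)/m = (1 + 0.07) / 4.2 ≈ 0.254762.
With c = 0.07 and rr = 0.157, the ratio of excess reserves to deposits is 0.254762 − 0.07 − 0.157 = 0.027762.

2.8%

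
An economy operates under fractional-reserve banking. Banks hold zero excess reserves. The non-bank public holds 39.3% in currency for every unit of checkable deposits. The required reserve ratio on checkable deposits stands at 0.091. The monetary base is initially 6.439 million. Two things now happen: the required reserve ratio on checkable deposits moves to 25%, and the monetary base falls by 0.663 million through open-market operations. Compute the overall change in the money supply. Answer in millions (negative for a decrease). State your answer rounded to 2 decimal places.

-6.02 million

Before: m₁ = (1 + 0.393) / (0.091 + 0.393) ≈ 2.8781, MB₁ = 6.439, so M₁ = 2.8781 × 6.439 ≈ 18.5321 million.
After: m₂ = (1 + 0.393) / (0.25 + 0.393) ≈ 2.1664, MB₂ = 6.439 − 0.663 = 5.776, so M₂ = 2.1664 × 5.776 ≈ 12.5131 million.
ΔM = M₂ − M₁ = 12.5131 − 18.5321 = -6.019 million.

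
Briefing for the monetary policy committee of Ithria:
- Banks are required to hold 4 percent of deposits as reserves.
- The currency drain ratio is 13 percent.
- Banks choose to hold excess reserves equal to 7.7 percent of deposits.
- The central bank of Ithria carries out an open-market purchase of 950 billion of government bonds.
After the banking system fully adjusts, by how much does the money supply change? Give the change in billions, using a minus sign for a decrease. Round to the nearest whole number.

4346 billion

The money multiplier is m = (1 + c) / (rr + e + c) = (1 + 0.13) / (0.04 + 0.077 + 0.13) ≈ 4.5749.
The purchase adds 950 billion of base, so ΔM = m × ΔMB = 4.5749 × (+950) = 4346.155 billion.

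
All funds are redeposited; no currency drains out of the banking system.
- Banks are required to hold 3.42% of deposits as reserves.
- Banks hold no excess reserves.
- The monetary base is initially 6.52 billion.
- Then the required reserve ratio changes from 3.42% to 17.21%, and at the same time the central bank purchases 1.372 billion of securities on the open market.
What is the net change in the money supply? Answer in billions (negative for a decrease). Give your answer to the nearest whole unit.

-145 billion

Before: m₁ = 1 / (0.0342) ≈ 29.2398, MB₁ = 6.52, so M₁ = 29.2398 × 6.52 ≈ 190.6435 billion.
After: m₂ = 1 / (0.1721) ≈ 5.8106, MB₂ = 6.52 + 1.372 = 7.892, so M₂ = 5.8106 × 7.892 ≈ 45.8573 billion.
ΔM = M₂ − M₁ = 45.8573 − 190.6435 = -144.7862 billion.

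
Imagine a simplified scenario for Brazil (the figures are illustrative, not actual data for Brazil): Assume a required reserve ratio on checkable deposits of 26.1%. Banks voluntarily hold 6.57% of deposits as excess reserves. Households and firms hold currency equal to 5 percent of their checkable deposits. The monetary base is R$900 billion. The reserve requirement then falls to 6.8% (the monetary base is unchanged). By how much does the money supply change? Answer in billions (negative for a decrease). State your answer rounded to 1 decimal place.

R$2635.6 billion

Initially m₁ = (1 + 0.05) / (0.261 + 0.0657 + 0.05) ≈ 2.78736, so M₁ = 2.78736 × 900 = 2508.624 billion.
After the change m₂ = (1 + 0.05) / (0.068 + 0.0657 + 0.05) ≈ 5.71584, so M₂ = 5.71584 × 900 = 5144.256 billion.
ΔM = M₂ − M₁ = 5144.256 − 2508.624 = 2635.632 billion.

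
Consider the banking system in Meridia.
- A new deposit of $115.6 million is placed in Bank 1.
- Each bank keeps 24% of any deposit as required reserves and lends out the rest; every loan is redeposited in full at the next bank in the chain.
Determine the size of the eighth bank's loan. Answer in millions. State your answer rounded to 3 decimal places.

Each bank lends a fraction (1 − rr) = 0.7600 of the deposit it receives, so Bank 8 receives 115.6·0.7600^7 and lends 115.6·0.7600^8 ≈ 12.8667 million.

$12.867 million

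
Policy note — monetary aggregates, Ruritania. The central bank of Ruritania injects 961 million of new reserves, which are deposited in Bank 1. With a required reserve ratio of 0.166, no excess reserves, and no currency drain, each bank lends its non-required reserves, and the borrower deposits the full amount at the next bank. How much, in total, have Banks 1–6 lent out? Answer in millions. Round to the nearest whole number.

3203 million

Bank i lends (1 − rr)^i of the original deposit: Bank 1 lends 961·0.8340 = 801.4740, Bank 2 lends 961·0.8340² ≈ 668.4293, and so on.
Summing a geometric series: total = 961·[0.8340·(1 − 0.8340^6) / (1 − 0.8340)] ≈ 3203.4399 million.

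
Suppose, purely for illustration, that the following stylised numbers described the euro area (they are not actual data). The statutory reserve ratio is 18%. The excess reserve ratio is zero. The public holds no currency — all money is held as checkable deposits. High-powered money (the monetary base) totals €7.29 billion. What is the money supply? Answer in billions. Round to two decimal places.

With no currency drain or excess reserves, the money multiplier is m = 1/rr = 1/0.18 ≈ 5.5556.
Money supply M = m × MB = 5.5556 × 7.29 ≈ 40.5003 billion.

€40.50 billion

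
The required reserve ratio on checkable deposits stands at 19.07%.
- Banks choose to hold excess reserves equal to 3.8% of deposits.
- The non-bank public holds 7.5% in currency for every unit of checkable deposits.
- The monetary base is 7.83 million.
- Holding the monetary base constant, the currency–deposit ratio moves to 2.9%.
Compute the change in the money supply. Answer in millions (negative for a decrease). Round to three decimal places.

3.550 million

Initially m₁ = (1 + 0.075) / (0.1907 + 0.038 + 0.075) ≈ 3.53968, so M₁ = 3.53968 × 7.83 ≈ 27.7157 million.
After the change m₂ = (1 + 0.029) / (0.1907 + 0.038 + 0.029) ≈ 3.99302, so M₂ = 3.99302 × 7.83 ≈ 31.2653 million.
ΔM = M₂ − M₁ = 31.2653 − 27.7157 = 3.5496 million.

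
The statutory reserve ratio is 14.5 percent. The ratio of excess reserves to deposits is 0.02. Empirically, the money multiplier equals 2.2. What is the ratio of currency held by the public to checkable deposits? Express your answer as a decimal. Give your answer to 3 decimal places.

Using m = 2.2. From m = (1 + c)/(c + rr + e), rearranging gives 1 + c = m·(c + rr + e), so c·(1 − m) = m·(rr + e) − 1.
Hence c = [m·(rr + e) − 1]/(1 − m) = [2.2 × (0.145 + 0.02) − 1] / (1 − 2.2) ≈ 0.530833.

0.531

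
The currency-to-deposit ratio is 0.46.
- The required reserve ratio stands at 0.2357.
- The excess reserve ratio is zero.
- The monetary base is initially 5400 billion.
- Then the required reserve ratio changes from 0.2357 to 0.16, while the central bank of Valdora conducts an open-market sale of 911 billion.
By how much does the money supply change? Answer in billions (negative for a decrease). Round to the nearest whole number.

Before: m₁ = (1 + 0.46) / (0.2357 + 0.46) ≈ 2.09861, MB₁ = 5400, so M₁ = 2.09861 × 5400 = 11332.494 billion.
After: m₂ = (1 + 0.46) / (0.16 + 0.46) ≈ 2.35484, MB₂ = 5400 − 911 = 4489, so M₂ = 2.35484 × 4489 ≈ 10570.8768 billion.
ΔM = M₂ − M₁ = 10570.8768 − 11332.494 = -761.6172 billion.

-762 billion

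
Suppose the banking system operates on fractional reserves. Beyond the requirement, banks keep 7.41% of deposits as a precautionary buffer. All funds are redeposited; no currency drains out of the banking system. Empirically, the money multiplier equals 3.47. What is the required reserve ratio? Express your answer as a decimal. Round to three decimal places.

0.214

Using m = 3.47. Since m = (1 + c)/(c + rr + e), the denominator satisfies c + rr + e = (1 + c)/m = (1 + 0) / 3.47 ≈ 0.288184.
With c = 0 and e = 0.0741, the required reserve ratio is 0.288184 − 0 − 0.0741 = 0.214084.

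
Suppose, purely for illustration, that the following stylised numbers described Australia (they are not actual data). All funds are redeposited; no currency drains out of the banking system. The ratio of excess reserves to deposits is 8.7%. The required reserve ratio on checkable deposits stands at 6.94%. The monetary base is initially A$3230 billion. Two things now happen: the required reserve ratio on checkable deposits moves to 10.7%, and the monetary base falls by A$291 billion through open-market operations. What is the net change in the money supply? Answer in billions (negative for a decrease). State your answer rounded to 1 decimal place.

Before: m₁ = 1 / (0.0694 + 0.087) ≈ 6.393862, MB₁ = 3230, so M₁ = 6.393862 × 3230 ≈ 20652.1743 billion.
After: m₂ = 1 / (0.107 + 0.087) ≈ 5.154639, MB₂ = 3230 − 291 = 2939, so M₂ = 5.154639 × 2939 ≈ 15149.484 billion.
ΔM = M₂ − M₁ = 15149.484 − 20652.1743 = -5502.6903 billion.

-5502.7 billion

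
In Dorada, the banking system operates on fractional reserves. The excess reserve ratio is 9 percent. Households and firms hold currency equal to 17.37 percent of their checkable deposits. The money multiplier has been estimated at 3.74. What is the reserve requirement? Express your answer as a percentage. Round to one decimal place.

5.0%

Using m = 3.74. Since m = (1 + c)/(c + rr + e), the denominator satisfies c + rr + e = (1 + c)/m = (1 + 0.1737) / 3.74 ≈ 0.313824.
With c = 0.1737 and e = 0.09, the reserve requirement is 0.313824 − 0.1737 − 0.09 = 0.050124.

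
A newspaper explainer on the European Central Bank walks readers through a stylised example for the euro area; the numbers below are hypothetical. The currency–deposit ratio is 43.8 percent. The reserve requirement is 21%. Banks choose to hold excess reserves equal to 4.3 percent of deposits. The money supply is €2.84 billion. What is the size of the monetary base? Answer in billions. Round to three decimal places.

The money multiplier is m = (1 + c) / (rr + e + c) = (1 + 0.438) / (0.21 + 0.043 + 0.438) ≈ 2.08104.
MB = M / m = 2.84 / 2.08104 ≈ 1.3647 billion.

€1.365 billion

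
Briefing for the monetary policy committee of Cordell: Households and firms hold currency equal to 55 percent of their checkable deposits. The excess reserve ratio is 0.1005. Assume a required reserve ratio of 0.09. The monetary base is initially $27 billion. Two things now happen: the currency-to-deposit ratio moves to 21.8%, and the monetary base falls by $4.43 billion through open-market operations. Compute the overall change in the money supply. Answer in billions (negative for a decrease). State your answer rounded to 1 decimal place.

$10.8 billion

Before: m₁ = (1 + 0.55) / (0.09 + 0.1005 + 0.55) ≈ 2.0932, MB₁ = 27, so M₁ = 2.0932 × 27 = 56.5164 billion.
After: m₂ = (1 + 0.218) / (0.09 + 0.1005 + 0.218) ≈ 2.9816, MB₂ = 27 − 4.43 = 22.57, so M₂ = 2.9816 × 22.57 ≈ 67.2947 billion.
ΔM = M₂ − M₁ = 67.2947 − 56.5164 = 10.7783 billion.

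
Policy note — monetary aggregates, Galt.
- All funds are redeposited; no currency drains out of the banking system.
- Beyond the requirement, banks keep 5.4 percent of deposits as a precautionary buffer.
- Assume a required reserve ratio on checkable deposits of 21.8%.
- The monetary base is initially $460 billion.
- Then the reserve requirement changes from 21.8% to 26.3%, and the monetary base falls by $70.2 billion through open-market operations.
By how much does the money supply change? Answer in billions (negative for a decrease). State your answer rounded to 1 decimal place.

Before: m₁ = 1 / (0.218 + 0.054) ≈ 3.67647, MB₁ = 460, so M₁ = 3.67647 × 460 = 1691.1762 billion.
After: m₂ = 1 / (0.263 + 0.054) ≈ 3.15457, MB₂ = 460 − 70.2 = 389.8, so M₂ = 3.15457 × 389.8 ≈ 1229.6514 billion.
ΔM = M₂ − M₁ = 1229.6514 − 1691.1762 = -461.5248 billion.

-461.5 billion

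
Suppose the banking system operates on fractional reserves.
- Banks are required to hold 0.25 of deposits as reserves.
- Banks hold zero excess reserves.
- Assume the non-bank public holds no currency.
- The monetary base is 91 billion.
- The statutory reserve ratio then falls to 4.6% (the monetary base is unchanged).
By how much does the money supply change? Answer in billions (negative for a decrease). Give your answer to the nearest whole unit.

1614 billion

Initially m₁ = 1 / (0.25) = 4, so M₁ = 4 × 91 = 364 billion.
After the change m₂ = 1 / (0.046) ≈ 21.7391, so M₂ = 21.7391 × 91 = 1978.2581 billion.
ΔM = M₂ − M₁ = 1978.2581 − 364 = 1614.2581 billion.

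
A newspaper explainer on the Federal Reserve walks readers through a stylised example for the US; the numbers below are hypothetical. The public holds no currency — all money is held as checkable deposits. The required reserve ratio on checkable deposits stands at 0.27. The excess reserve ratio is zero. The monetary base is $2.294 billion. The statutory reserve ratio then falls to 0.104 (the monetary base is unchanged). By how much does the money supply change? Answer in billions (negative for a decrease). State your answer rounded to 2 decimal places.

Initially m₁ = 1 / (0.27) ≈ 3.7037, so M₁ = 3.7037 × 2.294 ≈ 8.4963 billion.
After the change m₂ = 1 / (0.104) ≈ 9.6154, so M₂ = 9.6154 × 2.294 ≈ 22.0577 billion.
ΔM = M₂ − M₁ = 22.0577 − 8.4963 = 13.5614 billion.

$13.56 billion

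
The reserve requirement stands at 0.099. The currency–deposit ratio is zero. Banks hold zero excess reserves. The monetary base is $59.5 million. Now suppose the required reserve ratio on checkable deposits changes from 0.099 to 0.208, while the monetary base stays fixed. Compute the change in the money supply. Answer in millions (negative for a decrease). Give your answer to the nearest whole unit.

-315 million

Initially m₁ = 1 / (0.099) ≈ 10.1010, so M₁ = 10.1010 × 59.5 = 601.0095 million.
After the change m₂ = 1 / (0.208) ≈ 4.8077, so M₂ = 4.8077 × 59.5 ≈ 286.0581 million.
ΔM = M₂ − M₁ = 286.0581 − 601.0095 = -314.9514 million.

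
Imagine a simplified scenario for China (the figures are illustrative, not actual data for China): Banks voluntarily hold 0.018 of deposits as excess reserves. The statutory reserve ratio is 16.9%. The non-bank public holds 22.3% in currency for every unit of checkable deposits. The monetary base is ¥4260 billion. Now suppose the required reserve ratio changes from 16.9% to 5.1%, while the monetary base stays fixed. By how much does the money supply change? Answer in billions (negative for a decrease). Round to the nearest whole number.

Initially m₁ = (1 + 0.223) / (0.169 + 0.018 + 0.223) ≈ 2.98293, so M₁ = 2.98293 × 4260 = 12707.2818 billion.
After the change m₂ = (1 + 0.223) / (0.051 + 0.018 + 0.223) ≈ 4.18836, so M₂ = 4.18836 × 4260 = 17842.4136 billion.
ΔM = M₂ − M₁ = 17842.4136 − 12707.2818 = 5135.1318 billion.

¥5135 billion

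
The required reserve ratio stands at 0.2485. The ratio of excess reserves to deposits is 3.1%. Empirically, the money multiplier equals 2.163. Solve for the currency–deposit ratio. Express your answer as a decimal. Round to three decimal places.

0.340

Using m = 2.163. From m = (1 + c)/(c + rr + e), rearranging gives 1 + c = m·(c + rr + e), so c·(1 − m) = m·(rr + e) − 1.
Hence c = [m·(rr + e) − 1]/(1 − m) = [2.163 × (0.2485 + 0.031) − 1] / (1 − 2.163) ≈ 0.340018.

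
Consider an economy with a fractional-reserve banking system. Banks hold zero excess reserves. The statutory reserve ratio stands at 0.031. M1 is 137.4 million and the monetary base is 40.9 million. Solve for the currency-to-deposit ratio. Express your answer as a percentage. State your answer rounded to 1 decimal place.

Using m = M/MB = 137.4/40.9 ≈ 3.359413. From m = (1 + c)/(c + rr + e), rearranging gives 1 + c = m·(c + rr + e), so c·(1 − m) = m·(rr + e) − 1.
Hence c = [m·(rr + e) − 1]/(1 − m) = [3.359413 × (0.031 + 0) − 1] / (1 − 3.359413) ≈ 0.379695.

38.0%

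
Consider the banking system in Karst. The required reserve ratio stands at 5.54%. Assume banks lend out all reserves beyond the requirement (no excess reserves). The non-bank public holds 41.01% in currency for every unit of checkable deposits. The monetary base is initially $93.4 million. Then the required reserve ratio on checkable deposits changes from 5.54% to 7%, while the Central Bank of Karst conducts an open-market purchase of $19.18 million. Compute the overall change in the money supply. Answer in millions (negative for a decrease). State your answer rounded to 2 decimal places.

$47.73 million

Before: m₁ = (1 + 0.4101) / (0.0554 + 0.4101) ≈ 3.029216, MB₁ = 93.4, so M₁ = 3.029216 × 93.4 ≈ 282.9288 million.
After: m₂ = (1 + 0.4101) / (0.07 + 0.4101) ≈ 2.937096, MB₂ = 93.4 + 19.18 = 112.58, so M₂ = 2.937096 × 112.58 ≈ 330.6583 million.
ΔM = M₂ − M₁ = 330.6583 − 282.9288 = 47.7295 million.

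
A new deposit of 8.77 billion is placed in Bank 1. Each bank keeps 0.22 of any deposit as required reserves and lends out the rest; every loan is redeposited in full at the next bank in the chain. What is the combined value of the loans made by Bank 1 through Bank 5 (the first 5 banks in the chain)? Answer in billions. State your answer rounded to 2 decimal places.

Bank i lends (1 − rr)^i of the original deposit: Bank 1 lends 8.77·0.7800 = 6.8406, Bank 2 lends 8.77·0.7800² ≈ 5.3357, and so on.
Summing a geometric series: total = 8.77·[0.7800·(1 − 0.7800^5) / (1 − 0.7800)] ≈ 22.1164 billion.

22.12 billion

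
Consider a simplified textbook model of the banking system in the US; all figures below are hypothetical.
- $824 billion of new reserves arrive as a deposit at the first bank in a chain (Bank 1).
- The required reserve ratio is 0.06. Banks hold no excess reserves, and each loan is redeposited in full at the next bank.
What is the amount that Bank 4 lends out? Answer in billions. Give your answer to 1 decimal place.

$643.3 billion

Each bank lends a fraction (1 − rr) = 0.9400 of the deposit it receives, so Bank 4 receives 824·0.9400^3 and lends 824·0.9400^4 ≈ 643.3371 billion.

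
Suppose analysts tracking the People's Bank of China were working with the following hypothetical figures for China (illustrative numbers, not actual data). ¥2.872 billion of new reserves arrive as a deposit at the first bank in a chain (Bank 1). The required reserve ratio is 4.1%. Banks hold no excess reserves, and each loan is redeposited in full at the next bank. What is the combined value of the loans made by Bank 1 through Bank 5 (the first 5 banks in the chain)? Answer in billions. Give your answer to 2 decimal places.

Bank i lends (1 − rr)^i of the original deposit: Bank 1 lends 2.872·0.9590 ≈ 2.7542, Bank 2 lends 2.872·0.9590² ≈ 2.6413, and so on.
Summing a geometric series: total = 2.872·[0.9590·(1 − 0.9590^5) / (1 − 0.9590)] ≈ 12.6874 billion.

¥12.69 billion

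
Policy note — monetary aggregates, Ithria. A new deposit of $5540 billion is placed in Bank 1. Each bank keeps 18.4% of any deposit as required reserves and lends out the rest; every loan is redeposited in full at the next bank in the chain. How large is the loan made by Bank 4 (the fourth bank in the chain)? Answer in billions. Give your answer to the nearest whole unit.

Each bank lends a fraction (1 − rr) = 0.8160 of the deposit it receives, so Bank 4 receives 5540·0.8160^3 and lends 5540·0.8160^4 ≈ 2456.2377 billion.

$2456 billion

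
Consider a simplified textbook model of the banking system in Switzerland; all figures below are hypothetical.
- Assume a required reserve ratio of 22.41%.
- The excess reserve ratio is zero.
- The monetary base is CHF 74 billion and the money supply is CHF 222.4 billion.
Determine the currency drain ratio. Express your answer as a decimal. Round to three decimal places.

0.163

Using m = M/MB = 222.4/74 ≈ 3.005405. From m = (1 + c)/(c + rr + e), rearranging gives 1 + c = m·(c + rr + e), so c·(1 − m) = m·(rr + e) − 1.
Hence c = [m·(rr + e) − 1]/(1 − m) = [3.005405 × (0.2241 + 0) − 1] / (1 − 3.005405) ≈ 0.162804.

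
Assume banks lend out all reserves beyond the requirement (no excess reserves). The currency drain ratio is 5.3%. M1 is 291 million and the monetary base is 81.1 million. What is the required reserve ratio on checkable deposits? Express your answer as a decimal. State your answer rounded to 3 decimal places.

0.240

Using m = M/MB = 291/81.1 ≈ 3.588163. Since m = (1 + c)/(c + rr + e), the denominator satisfies c + rr + e = (1 + c)/m = (1 + 0.053) / 3.588163 ≈ 0.293465.
With c = 0.053 and e = 0, the required reserve ratio on checkable deposits is 0.293465 − 0.053 − 0 = 0.240465.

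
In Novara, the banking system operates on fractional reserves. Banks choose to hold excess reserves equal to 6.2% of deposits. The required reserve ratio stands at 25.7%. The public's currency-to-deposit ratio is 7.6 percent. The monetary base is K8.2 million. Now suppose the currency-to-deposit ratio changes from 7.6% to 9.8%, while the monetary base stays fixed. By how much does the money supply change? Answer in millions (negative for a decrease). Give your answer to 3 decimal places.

Initially m₁ = (1 + 0.076) / (0.257 + 0.062 + 0.076) ≈ 2.72405, so M₁ = 2.72405 × 8.2 ≈ 22.3372 million.
After the change m₂ = (1 + 0.098) / (0.257 + 0.062 + 0.098) ≈ 2.63309, so M₂ = 2.63309 × 8.2 ≈ 21.5913 million.
ΔM = M₂ − M₁ = 21.5913 − 22.3372 = -0.7459 million.

-0.746 million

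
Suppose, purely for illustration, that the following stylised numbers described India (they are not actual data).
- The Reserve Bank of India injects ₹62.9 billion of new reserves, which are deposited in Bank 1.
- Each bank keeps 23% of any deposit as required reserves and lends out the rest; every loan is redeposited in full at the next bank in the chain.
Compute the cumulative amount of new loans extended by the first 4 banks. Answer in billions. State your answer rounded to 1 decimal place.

Bank i lends (1 − rr)^i of the original deposit: Bank 1 lends 62.9·0.7700 = 48.4330, Bank 2 lends 62.9·0.7700² ≈ 37.2934, and so on.
Summing a geometric series: total = 62.9·[0.7700·(1 − 0.7700^4) / (1 − 0.7700)] ≈ 136.5536 billion.

₹136.6 billion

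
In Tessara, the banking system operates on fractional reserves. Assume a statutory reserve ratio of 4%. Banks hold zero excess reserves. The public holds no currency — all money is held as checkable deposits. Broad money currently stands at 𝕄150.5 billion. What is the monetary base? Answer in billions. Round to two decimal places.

With no currency drain and no excess reserves, the money multiplier is m = 1/rr = 1/0.04 = 25.
The monetary base is MB = M / m = 150.5 / 25 = 6.02 billion.

𝕄6.02 billion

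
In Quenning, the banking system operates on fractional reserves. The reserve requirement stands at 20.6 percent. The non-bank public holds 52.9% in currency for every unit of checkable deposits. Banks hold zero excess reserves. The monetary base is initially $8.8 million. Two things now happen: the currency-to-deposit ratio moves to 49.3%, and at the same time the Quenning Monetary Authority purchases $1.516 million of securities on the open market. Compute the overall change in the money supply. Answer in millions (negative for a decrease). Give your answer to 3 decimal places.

$3.728 million

Before: m₁ = (1 + 0.529) / (0.206 + 0.529) ≈ 2.080272, MB₁ = 8.8, so M₁ = 2.080272 × 8.8 ≈ 18.3064 million.
After: m₂ = (1 + 0.493) / (0.206 + 0.493) ≈ 2.135908, MB₂ = 8.8 + 1.516 = 10.316, so M₂ = 2.135908 × 10.316 ≈ 22.034 million.
ΔM = M₂ − M₁ = 22.034 − 18.3064 = 3.7276 million.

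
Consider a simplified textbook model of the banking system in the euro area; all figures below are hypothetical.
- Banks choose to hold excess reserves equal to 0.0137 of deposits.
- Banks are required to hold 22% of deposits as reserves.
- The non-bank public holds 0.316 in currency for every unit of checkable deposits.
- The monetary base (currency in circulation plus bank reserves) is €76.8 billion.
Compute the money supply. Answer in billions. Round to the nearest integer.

€184 billion

The money multiplier is m = (1 + c) / (rr + e + c) = (1 + 0.316) / (0.22 + 0.0137 + 0.316) ≈ 2.3940.
So M = m × MB = 2.3940 × 76.8 = 183.8592 billion.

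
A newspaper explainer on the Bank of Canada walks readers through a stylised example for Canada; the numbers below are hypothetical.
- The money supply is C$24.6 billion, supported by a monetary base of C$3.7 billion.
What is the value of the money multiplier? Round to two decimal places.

The money multiplier is m = M / MB = 24.6 / 3.7 ≈ 6.64865.

6.65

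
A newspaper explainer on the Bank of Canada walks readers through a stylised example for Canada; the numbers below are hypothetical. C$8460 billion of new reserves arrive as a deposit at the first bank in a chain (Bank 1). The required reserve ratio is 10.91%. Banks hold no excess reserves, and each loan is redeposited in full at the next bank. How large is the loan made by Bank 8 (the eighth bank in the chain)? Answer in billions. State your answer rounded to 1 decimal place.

C$3357.4 billion

Each bank lends a fraction (1 − rr) = 0.8909 of the deposit it receives, so Bank 8 receives 8460·0.8909^7 and lends 8460·0.8909^8 ≈ 3357.3919 billion.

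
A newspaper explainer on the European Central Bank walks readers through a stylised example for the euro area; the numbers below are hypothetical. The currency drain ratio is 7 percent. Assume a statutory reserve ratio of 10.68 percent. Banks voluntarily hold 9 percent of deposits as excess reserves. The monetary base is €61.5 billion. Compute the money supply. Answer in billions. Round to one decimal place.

€246.6 billion

The money multiplier is m = (1 + c) / (rr + e + c) = (1 + 0.07) / (0.1068 + 0.09 + 0.07) ≈ 4.0105.
So M = m × MB = 4.0105 × 61.5 ≈ 246.6458 billion.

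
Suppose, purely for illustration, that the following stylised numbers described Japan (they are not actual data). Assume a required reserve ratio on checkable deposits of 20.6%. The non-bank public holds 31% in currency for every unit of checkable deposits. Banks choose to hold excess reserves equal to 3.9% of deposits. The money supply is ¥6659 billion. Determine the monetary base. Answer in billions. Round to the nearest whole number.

¥2821 billion

The money multiplier is m = (1 + c) / (rr + e + c) = (1 + 0.31) / (0.206 + 0.039 + 0.31) ≈ 2.36036.
MB = M / m = 6659 / 2.36036 ≈ 2821.1798 billion.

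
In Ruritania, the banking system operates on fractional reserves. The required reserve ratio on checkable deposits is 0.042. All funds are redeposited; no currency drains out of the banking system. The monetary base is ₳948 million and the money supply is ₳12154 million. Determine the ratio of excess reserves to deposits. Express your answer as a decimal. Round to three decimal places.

Using m = M/MB = 12154/948 ≈ 12.820675. Since m = (1 + c)/(c + rr + e), the denominator satisfies c + rr + e = (1 + c)/m = (1 + 0) / 12.820675 ≈ 0.077999.
With c = 0 and rr = 0.042, the ratio of excess reserves to deposits is 0.077999 − 0 − 0.042 = 0.035999.

0.036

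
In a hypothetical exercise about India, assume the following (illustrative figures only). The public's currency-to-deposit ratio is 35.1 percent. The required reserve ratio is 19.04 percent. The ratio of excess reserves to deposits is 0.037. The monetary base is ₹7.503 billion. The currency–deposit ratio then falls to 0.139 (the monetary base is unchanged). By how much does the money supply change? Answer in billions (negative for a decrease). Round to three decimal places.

Initially m₁ = (1 + 0.351) / (0.1904 + 0.037 + 0.351) ≈ 2.33575, so M₁ = 2.33575 × 7.503 ≈ 17.5251 billion.
After the change m₂ = (1 + 0.139) / (0.1904 + 0.037 + 0.139) ≈ 3.10862, so M₂ = 3.10862 × 7.503 ≈ 23.324 billion.
ΔM = M₂ − M₁ = 23.324 − 17.5251 = 5.7989 billion.

₹5.799 billion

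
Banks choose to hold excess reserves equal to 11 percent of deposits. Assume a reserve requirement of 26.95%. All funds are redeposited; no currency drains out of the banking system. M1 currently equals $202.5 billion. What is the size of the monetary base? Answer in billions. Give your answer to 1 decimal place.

The money multiplier is m = 1 / (rr + e) = 1 / (0.2695 + 0.11) ≈ 2.63505.
MB = M / m = 202.5 / 2.63505 ≈ 76.8486 billion.

$76.8 billion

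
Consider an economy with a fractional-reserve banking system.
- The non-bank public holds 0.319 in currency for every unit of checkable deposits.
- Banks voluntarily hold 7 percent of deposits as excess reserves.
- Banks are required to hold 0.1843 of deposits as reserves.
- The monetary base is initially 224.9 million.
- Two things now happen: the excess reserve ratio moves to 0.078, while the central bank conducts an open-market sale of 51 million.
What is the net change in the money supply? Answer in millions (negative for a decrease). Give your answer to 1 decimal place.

Before: m₁ = (1 + 0.319) / (0.1843 + 0.07 + 0.319) ≈ 2.30072, MB₁ = 224.9, so M₁ = 2.30072 × 224.9 ≈ 517.4319 million.
After: m₂ = (1 + 0.319) / (0.1843 + 0.078 + 0.319) ≈ 2.26905, MB₂ = 224.9 − 51 = 173.9, so M₂ = 2.26905 × 173.9 ≈ 394.5878 million.
ΔM = M₂ − M₁ = 394.5878 − 517.4319 = -122.8441 million.

-122.8 million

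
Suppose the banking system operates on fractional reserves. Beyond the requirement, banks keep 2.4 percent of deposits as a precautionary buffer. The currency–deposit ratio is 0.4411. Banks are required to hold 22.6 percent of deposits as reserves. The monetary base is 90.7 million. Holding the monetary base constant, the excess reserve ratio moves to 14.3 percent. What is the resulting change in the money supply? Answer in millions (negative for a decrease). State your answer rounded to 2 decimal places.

-27.78 million

Initially m₁ = (1 + 0.4411) / (0.226 + 0.024 + 0.4411) ≈ 2.08523, so M₁ = 2.08523 × 90.7 ≈ 189.1304 million.
After the change m₂ = (1 + 0.4411) / (0.226 + 0.143 + 0.4411) ≈ 1.77892, so M₂ = 1.77892 × 90.7 ≈ 161.348 million.
ΔM = M₂ − M₁ = 161.348 − 189.1304 = -27.7824 million.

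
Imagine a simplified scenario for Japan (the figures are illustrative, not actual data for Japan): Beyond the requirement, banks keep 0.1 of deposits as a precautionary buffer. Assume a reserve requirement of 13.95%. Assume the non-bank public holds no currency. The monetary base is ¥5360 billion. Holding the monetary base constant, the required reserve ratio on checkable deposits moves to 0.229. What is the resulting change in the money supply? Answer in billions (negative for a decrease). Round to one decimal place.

-6088.2 billion

Initially m₁ = 1 / (0.1395 + 0.1) ≈ 4.175365, so M₁ = 4.175365 × 5360 = 22379.9564 billion.
After the change m₂ = 1 / (0.229 + 0.1) ≈ 3.039514, so M₂ = 3.039514 × 5360 ≈ 16291.795 billion.
ΔM = M₂ − M₁ = 16291.795 − 22379.9564 = -6088.1614 billion.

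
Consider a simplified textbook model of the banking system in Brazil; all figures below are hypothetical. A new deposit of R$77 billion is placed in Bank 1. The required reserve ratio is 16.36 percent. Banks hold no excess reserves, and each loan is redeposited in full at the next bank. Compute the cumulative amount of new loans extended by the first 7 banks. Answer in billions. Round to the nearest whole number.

R$281 billion

Bank i lends (1 − rr)^i of the original deposit: Bank 1 lends 77·0.8364 = 64.4028, Bank 2 lends 77·0.8364² ≈ 53.8665, and so on.
Summing a geometric series: total = 77·[0.8364·(1 − 0.8364^7) / (1 − 0.8364)] ≈ 280.9353 billion.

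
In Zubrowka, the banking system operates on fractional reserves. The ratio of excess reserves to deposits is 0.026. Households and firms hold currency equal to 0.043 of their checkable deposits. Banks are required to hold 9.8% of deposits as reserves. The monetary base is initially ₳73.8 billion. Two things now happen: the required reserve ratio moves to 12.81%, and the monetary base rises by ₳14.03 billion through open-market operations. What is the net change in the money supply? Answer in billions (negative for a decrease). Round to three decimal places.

₳3.854 billion

Before: m₁ = (1 + 0.043) / (0.098 + 0.026 + 0.043) ≈ 6.245509, MB₁ = 73.8, so M₁ = 6.245509 × 73.8 ≈ 460.9186 billion.
After: m₂ = (1 + 0.043) / (0.1281 + 0.026 + 0.043) ≈ 5.291730, MB₂ = 73.8 + 14.03 = 87.83, so M₂ = 5.291730 × 87.83 ≈ 464.7726 billion.
ΔM = M₂ − M₁ = 464.7726 − 460.9186 = 3.854 billion.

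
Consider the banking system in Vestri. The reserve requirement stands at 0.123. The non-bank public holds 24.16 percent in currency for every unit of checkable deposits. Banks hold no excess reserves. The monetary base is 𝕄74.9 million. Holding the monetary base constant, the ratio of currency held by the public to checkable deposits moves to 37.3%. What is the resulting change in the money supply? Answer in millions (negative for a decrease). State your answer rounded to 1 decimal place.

-47.7 million

Initially m₁ = (1 + 0.2416) / (0.123 + 0.2416) ≈ 3.4054, so M₁ = 3.4054 × 74.9 ≈ 255.0645 million.
After the change m₂ = (1 + 0.373) / (0.123 + 0.373) ≈ 2.7681, so M₂ = 2.7681 × 74.9 ≈ 207.3307 million.
ΔM = M₂ − M₁ = 207.3307 − 255.0645 = -47.7338 million.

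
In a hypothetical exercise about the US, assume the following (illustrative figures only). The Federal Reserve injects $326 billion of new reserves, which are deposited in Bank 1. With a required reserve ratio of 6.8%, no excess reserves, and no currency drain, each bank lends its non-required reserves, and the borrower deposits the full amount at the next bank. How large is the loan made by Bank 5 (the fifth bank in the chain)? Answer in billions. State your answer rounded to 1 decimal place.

Each bank lends a fraction (1 − rr) = 0.9320 of the deposit it receives, so Bank 5 receives 326·0.9320^4 and lends 326·0.9320^5 ≈ 229.2436 billion.

$229.2 billion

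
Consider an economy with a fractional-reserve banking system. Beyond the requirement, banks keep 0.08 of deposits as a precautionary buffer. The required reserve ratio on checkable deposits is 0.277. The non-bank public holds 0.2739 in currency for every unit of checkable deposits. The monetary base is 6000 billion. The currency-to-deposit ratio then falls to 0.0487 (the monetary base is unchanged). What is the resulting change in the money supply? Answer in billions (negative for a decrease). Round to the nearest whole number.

Initially m₁ = (1 + 0.2739) / (0.277 + 0.08 + 0.2739) ≈ 2.01918, so M₁ = 2.01918 × 6000 = 12115.08 billion.
After the change m₂ = (1 + 0.0487) / (0.277 + 0.08 + 0.0487) ≈ 2.58491, so M₂ = 2.58491 × 6000 = 15509.46 billion.
ΔM = M₂ − M₁ = 15509.46 − 12115.08 = 3394.38 billion.

3394 billion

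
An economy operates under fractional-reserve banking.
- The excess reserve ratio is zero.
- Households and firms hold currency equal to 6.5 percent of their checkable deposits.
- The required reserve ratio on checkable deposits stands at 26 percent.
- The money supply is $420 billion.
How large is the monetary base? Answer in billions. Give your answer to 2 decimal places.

The money multiplier is m = (1 + c) / (rr + c) = (1 + 0.065) / (0.26 + 0.065) ≈ 3.276923.
MB = M / m = 420 / 3.276923 ≈ 128.169 billion.

$128.17 billion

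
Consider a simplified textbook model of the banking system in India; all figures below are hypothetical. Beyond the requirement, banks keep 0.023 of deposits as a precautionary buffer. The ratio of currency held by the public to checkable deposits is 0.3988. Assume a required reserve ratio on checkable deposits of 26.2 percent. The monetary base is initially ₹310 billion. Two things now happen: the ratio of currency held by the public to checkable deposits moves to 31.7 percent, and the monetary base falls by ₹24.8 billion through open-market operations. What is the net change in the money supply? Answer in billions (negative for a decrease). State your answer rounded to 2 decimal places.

Before: m₁ = (1 + 0.3988) / (0.262 + 0.023 + 0.3988) ≈ 2.045627, MB₁ = 310, so M₁ = 2.045627 × 310 ≈ 634.1444 billion.
After: m₂ = (1 + 0.317) / (0.262 + 0.023 + 0.317) ≈ 2.187708, MB₂ = 310 − 24.8 = 285.2, so M₂ = 2.187708 × 285.2 ≈ 623.9343 billion.
ΔM = M₂ − M₁ = 623.9343 − 634.1444 = -10.2101 billion.

-10.21 billion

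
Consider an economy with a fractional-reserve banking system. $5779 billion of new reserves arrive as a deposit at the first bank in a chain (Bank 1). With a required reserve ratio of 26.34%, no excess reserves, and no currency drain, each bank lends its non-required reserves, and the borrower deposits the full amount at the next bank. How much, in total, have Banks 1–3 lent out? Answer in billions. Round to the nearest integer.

Bank i lends (1 − rr)^i of the original deposit: Bank 1 lends 5779·0.7366 = 4256.8114, Bank 2 lends 5779·0.7366² ≈ 3135.5673, and so on.
Summing a geometric series: total = 5779·[0.7366·(1 − 0.7366^3) / (1 − 0.7366)] ≈ 9702.0375 billion.

$9702 billion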